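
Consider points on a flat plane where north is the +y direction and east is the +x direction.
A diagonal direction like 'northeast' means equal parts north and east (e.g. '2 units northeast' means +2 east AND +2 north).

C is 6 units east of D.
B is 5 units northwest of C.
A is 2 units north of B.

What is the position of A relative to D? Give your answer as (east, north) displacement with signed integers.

Answer: A is at (east=1, north=7) relative to D.

Derivation:
Place D at the origin (east=0, north=0).
  C is 6 units east of D: delta (east=+6, north=+0); C at (east=6, north=0).
  B is 5 units northwest of C: delta (east=-5, north=+5); B at (east=1, north=5).
  A is 2 units north of B: delta (east=+0, north=+2); A at (east=1, north=7).
Therefore A relative to D: (east=1, north=7).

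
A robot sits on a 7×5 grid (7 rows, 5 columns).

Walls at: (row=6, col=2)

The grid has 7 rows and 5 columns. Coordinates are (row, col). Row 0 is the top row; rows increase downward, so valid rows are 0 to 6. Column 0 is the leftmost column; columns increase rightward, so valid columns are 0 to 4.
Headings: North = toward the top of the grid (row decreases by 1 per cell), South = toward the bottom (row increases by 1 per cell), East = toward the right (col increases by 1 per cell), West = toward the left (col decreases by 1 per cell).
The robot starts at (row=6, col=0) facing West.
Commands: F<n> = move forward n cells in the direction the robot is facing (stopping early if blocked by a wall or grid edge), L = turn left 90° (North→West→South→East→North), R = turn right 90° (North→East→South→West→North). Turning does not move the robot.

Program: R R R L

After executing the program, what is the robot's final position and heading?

Answer: Final position: (row=6, col=0), facing East

Derivation:
Start: (row=6, col=0), facing West
  R: turn right, now facing North
  R: turn right, now facing East
  R: turn right, now facing South
  L: turn left, now facing East
Final: (row=6, col=0), facing East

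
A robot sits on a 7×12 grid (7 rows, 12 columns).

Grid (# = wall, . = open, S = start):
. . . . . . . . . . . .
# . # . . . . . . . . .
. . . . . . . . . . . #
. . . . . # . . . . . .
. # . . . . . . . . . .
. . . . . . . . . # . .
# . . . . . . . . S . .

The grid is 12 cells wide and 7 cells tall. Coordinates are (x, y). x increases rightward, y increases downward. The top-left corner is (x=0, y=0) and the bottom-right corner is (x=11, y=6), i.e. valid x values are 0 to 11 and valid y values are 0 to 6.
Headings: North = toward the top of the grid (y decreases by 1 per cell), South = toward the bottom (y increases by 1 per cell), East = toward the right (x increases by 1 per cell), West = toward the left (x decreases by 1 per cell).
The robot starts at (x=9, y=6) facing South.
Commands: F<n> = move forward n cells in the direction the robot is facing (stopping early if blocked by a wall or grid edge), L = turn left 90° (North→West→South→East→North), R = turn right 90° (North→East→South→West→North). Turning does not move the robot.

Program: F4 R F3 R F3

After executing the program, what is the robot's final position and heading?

Answer: Final position: (x=6, y=3), facing North

Derivation:
Start: (x=9, y=6), facing South
  F4: move forward 0/4 (blocked), now at (x=9, y=6)
  R: turn right, now facing West
  F3: move forward 3, now at (x=6, y=6)
  R: turn right, now facing North
  F3: move forward 3, now at (x=6, y=3)
Final: (x=6, y=3), facing North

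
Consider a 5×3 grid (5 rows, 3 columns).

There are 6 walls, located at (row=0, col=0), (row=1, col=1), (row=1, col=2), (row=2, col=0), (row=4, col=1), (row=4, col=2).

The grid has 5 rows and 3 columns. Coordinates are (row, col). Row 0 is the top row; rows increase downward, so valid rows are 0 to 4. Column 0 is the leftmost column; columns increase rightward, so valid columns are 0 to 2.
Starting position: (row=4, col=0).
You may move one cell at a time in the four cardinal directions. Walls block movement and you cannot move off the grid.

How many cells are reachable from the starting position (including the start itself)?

BFS flood-fill from (row=4, col=0):
  Distance 0: (row=4, col=0)
  Distance 1: (row=3, col=0)
  Distance 2: (row=3, col=1)
  Distance 3: (row=2, col=1), (row=3, col=2)
  Distance 4: (row=2, col=2)
Total reachable: 6 (grid has 9 open cells total)

Answer: Reachable cells: 6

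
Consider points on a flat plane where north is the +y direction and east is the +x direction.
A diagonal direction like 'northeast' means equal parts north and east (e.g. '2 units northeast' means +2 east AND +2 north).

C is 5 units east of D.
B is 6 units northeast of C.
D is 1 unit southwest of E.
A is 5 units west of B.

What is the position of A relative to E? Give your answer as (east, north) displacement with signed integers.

Place E at the origin (east=0, north=0).
  D is 1 unit southwest of E: delta (east=-1, north=-1); D at (east=-1, north=-1).
  C is 5 units east of D: delta (east=+5, north=+0); C at (east=4, north=-1).
  B is 6 units northeast of C: delta (east=+6, north=+6); B at (east=10, north=5).
  A is 5 units west of B: delta (east=-5, north=+0); A at (east=5, north=5).
Therefore A relative to E: (east=5, north=5).

Answer: A is at (east=5, north=5) relative to E.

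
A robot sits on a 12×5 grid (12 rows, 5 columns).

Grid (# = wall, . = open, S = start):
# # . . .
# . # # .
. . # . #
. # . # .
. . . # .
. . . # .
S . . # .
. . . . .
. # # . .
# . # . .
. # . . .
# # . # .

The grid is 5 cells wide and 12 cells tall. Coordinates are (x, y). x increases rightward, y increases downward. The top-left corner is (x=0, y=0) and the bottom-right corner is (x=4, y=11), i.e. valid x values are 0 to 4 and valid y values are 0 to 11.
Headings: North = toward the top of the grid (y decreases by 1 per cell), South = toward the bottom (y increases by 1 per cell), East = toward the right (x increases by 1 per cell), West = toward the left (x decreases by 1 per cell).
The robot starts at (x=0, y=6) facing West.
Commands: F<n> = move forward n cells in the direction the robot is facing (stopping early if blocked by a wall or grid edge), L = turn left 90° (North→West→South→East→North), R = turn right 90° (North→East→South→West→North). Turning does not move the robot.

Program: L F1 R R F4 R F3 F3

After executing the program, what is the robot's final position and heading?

Start: (x=0, y=6), facing West
  L: turn left, now facing South
  F1: move forward 1, now at (x=0, y=7)
  R: turn right, now facing West
  R: turn right, now facing North
  F4: move forward 4, now at (x=0, y=3)
  R: turn right, now facing East
  F3: move forward 0/3 (blocked), now at (x=0, y=3)
  F3: move forward 0/3 (blocked), now at (x=0, y=3)
Final: (x=0, y=3), facing East

Answer: Final position: (x=0, y=3), facing East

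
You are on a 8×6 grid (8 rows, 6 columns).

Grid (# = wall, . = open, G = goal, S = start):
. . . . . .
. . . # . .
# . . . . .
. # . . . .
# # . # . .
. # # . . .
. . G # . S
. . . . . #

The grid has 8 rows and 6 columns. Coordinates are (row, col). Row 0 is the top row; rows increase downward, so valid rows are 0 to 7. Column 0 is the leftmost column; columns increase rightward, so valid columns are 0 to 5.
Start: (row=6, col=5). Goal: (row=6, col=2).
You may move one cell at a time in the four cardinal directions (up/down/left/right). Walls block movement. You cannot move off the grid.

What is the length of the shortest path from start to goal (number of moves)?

Answer: Shortest path length: 5

Derivation:
BFS from (row=6, col=5) until reaching (row=6, col=2):
  Distance 0: (row=6, col=5)
  Distance 1: (row=5, col=5), (row=6, col=4)
  Distance 2: (row=4, col=5), (row=5, col=4), (row=7, col=4)
  Distance 3: (row=3, col=5), (row=4, col=4), (row=5, col=3), (row=7, col=3)
  Distance 4: (row=2, col=5), (row=3, col=4), (row=7, col=2)
  Distance 5: (row=1, col=5), (row=2, col=4), (row=3, col=3), (row=6, col=2), (row=7, col=1)  <- goal reached here
One shortest path (5 moves): (row=6, col=5) -> (row=6, col=4) -> (row=7, col=4) -> (row=7, col=3) -> (row=7, col=2) -> (row=6, col=2)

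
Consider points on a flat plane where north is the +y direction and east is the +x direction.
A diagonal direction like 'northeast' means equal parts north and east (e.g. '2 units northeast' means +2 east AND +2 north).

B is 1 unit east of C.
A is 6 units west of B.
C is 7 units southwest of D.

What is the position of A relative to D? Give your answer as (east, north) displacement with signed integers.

Answer: A is at (east=-12, north=-7) relative to D.

Derivation:
Place D at the origin (east=0, north=0).
  C is 7 units southwest of D: delta (east=-7, north=-7); C at (east=-7, north=-7).
  B is 1 unit east of C: delta (east=+1, north=+0); B at (east=-6, north=-7).
  A is 6 units west of B: delta (east=-6, north=+0); A at (east=-12, north=-7).
Therefore A relative to D: (east=-12, north=-7).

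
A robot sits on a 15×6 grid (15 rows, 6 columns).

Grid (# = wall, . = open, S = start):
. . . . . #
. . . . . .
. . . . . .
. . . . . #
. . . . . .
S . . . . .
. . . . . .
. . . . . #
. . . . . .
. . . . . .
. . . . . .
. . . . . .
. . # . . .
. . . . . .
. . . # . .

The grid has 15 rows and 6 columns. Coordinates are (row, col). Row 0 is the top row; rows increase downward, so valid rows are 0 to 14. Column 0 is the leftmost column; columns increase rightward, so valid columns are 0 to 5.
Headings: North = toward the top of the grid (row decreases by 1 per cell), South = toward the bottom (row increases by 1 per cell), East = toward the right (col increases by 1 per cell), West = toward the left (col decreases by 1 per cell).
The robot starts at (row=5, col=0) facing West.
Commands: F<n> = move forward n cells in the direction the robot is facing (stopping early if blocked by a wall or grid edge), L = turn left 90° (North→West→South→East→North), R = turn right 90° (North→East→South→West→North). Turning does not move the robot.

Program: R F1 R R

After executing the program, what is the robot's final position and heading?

Answer: Final position: (row=4, col=0), facing South

Derivation:
Start: (row=5, col=0), facing West
  R: turn right, now facing North
  F1: move forward 1, now at (row=4, col=0)
  R: turn right, now facing East
  R: turn right, now facing South
Final: (row=4, col=0), facing South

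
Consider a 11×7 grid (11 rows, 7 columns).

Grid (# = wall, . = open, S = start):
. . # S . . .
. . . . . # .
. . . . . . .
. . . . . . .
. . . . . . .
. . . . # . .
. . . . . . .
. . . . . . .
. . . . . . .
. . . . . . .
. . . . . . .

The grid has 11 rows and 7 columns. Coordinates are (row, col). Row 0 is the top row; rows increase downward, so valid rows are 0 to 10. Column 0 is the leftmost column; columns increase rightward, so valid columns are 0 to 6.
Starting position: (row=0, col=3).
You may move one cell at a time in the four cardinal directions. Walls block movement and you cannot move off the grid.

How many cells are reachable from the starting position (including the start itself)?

BFS flood-fill from (row=0, col=3):
  Distance 0: (row=0, col=3)
  Distance 1: (row=0, col=4), (row=1, col=3)
  Distance 2: (row=0, col=5), (row=1, col=2), (row=1, col=4), (row=2, col=3)
  Distance 3: (row=0, col=6), (row=1, col=1), (row=2, col=2), (row=2, col=4), (row=3, col=3)
  Distance 4: (row=0, col=1), (row=1, col=0), (row=1, col=6), (row=2, col=1), (row=2, col=5), (row=3, col=2), (row=3, col=4), (row=4, col=3)
  Distance 5: (row=0, col=0), (row=2, col=0), (row=2, col=6), (row=3, col=1), (row=3, col=5), (row=4, col=2), (row=4, col=4), (row=5, col=3)
  Distance 6: (row=3, col=0), (row=3, col=6), (row=4, col=1), (row=4, col=5), (row=5, col=2), (row=6, col=3)
  Distance 7: (row=4, col=0), (row=4, col=6), (row=5, col=1), (row=5, col=5), (row=6, col=2), (row=6, col=4), (row=7, col=3)
  Distance 8: (row=5, col=0), (row=5, col=6), (row=6, col=1), (row=6, col=5), (row=7, col=2), (row=7, col=4), (row=8, col=3)
  Distance 9: (row=6, col=0), (row=6, col=6), (row=7, col=1), (row=7, col=5), (row=8, col=2), (row=8, col=4), (row=9, col=3)
  Distance 10: (row=7, col=0), (row=7, col=6), (row=8, col=1), (row=8, col=5), (row=9, col=2), (row=9, col=4), (row=10, col=3)
  Distance 11: (row=8, col=0), (row=8, col=6), (row=9, col=1), (row=9, col=5), (row=10, col=2), (row=10, col=4)
  Distance 12: (row=9, col=0), (row=9, col=6), (row=10, col=1), (row=10, col=5)
  Distance 13: (row=10, col=0), (row=10, col=6)
Total reachable: 74 (grid has 74 open cells total)

Answer: Reachable cells: 74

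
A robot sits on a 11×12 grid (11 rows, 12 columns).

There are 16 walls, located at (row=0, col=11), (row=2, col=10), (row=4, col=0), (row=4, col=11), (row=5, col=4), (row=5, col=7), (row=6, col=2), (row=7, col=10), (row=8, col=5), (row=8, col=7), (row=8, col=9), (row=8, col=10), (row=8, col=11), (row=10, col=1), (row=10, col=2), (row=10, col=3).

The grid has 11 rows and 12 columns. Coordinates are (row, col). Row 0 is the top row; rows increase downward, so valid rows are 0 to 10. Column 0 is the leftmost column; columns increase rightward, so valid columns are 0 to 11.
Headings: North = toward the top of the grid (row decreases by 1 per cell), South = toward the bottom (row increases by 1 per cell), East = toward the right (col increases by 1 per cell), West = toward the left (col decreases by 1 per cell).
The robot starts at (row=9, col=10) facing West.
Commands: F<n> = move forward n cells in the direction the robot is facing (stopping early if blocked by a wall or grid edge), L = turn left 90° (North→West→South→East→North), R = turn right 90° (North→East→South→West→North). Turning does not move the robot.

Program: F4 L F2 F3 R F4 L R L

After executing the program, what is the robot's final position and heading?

Start: (row=9, col=10), facing West
  F4: move forward 4, now at (row=9, col=6)
  L: turn left, now facing South
  F2: move forward 1/2 (blocked), now at (row=10, col=6)
  F3: move forward 0/3 (blocked), now at (row=10, col=6)
  R: turn right, now facing West
  F4: move forward 2/4 (blocked), now at (row=10, col=4)
  L: turn left, now facing South
  R: turn right, now facing West
  L: turn left, now facing South
Final: (row=10, col=4), facing South

Answer: Final position: (row=10, col=4), facing South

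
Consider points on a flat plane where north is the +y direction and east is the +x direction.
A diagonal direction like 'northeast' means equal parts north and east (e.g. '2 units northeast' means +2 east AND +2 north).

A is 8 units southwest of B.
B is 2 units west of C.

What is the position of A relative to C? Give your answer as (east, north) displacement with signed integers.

Place C at the origin (east=0, north=0).
  B is 2 units west of C: delta (east=-2, north=+0); B at (east=-2, north=0).
  A is 8 units southwest of B: delta (east=-8, north=-8); A at (east=-10, north=-8).
Therefore A relative to C: (east=-10, north=-8).

Answer: A is at (east=-10, north=-8) relative to C.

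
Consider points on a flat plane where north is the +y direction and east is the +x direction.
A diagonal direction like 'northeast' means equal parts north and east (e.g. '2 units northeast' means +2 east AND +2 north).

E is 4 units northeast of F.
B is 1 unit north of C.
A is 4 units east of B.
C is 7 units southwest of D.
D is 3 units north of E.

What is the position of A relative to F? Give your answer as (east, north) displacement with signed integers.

Place F at the origin (east=0, north=0).
  E is 4 units northeast of F: delta (east=+4, north=+4); E at (east=4, north=4).
  D is 3 units north of E: delta (east=+0, north=+3); D at (east=4, north=7).
  C is 7 units southwest of D: delta (east=-7, north=-7); C at (east=-3, north=0).
  B is 1 unit north of C: delta (east=+0, north=+1); B at (east=-3, north=1).
  A is 4 units east of B: delta (east=+4, north=+0); A at (east=1, north=1).
Therefore A relative to F: (east=1, north=1).

Answer: A is at (east=1, north=1) relative to F.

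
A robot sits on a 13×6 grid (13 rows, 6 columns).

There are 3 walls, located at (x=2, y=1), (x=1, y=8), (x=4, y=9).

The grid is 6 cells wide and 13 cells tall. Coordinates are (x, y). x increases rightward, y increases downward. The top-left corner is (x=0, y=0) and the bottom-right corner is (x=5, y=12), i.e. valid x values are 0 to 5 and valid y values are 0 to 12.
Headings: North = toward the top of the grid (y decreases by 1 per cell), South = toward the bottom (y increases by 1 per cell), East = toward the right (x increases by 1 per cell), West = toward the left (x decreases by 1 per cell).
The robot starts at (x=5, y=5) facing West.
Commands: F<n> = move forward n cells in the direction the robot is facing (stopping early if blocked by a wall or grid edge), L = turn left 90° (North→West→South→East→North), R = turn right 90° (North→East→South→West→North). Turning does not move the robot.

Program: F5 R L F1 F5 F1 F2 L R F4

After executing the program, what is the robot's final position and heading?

Answer: Final position: (x=0, y=5), facing West

Derivation:
Start: (x=5, y=5), facing West
  F5: move forward 5, now at (x=0, y=5)
  R: turn right, now facing North
  L: turn left, now facing West
  F1: move forward 0/1 (blocked), now at (x=0, y=5)
  F5: move forward 0/5 (blocked), now at (x=0, y=5)
  F1: move forward 0/1 (blocked), now at (x=0, y=5)
  F2: move forward 0/2 (blocked), now at (x=0, y=5)
  L: turn left, now facing South
  R: turn right, now facing West
  F4: move forward 0/4 (blocked), now at (x=0, y=5)
Final: (x=0, y=5), facing West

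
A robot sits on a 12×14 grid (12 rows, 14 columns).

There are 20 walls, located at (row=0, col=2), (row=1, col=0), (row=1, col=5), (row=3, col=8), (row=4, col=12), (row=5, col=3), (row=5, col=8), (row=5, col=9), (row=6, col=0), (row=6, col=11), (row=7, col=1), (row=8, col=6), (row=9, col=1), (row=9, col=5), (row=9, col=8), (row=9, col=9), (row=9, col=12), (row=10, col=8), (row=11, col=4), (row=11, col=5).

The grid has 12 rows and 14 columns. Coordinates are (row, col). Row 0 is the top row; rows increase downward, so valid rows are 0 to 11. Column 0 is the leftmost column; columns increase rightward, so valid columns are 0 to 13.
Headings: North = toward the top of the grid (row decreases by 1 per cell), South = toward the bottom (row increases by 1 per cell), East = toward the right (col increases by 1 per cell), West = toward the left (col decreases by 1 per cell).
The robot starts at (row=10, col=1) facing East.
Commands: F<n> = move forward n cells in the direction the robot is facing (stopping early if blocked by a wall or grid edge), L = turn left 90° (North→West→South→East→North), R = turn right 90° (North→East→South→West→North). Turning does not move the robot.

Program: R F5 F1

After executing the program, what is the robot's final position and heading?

Answer: Final position: (row=11, col=1), facing South

Derivation:
Start: (row=10, col=1), facing East
  R: turn right, now facing South
  F5: move forward 1/5 (blocked), now at (row=11, col=1)
  F1: move forward 0/1 (blocked), now at (row=11, col=1)
Final: (row=11, col=1), facing South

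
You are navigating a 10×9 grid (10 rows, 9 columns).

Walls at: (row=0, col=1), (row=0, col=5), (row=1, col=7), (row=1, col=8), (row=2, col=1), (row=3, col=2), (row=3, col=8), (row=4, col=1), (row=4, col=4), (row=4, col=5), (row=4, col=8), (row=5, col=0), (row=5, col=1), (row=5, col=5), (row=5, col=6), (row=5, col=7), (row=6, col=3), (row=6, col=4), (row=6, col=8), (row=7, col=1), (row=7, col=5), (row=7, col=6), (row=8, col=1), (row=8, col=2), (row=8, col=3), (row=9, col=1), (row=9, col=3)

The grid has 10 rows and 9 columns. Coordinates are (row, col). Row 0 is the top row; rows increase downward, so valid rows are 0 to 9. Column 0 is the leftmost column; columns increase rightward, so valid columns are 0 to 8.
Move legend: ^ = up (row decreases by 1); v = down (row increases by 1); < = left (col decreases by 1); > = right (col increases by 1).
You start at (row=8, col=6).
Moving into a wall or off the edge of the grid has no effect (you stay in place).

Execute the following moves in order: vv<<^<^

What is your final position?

Answer: Final position: (row=7, col=4)

Derivation:
Start: (row=8, col=6)
  v (down): (row=8, col=6) -> (row=9, col=6)
  v (down): blocked, stay at (row=9, col=6)
  < (left): (row=9, col=6) -> (row=9, col=5)
  < (left): (row=9, col=5) -> (row=9, col=4)
  ^ (up): (row=9, col=4) -> (row=8, col=4)
  < (left): blocked, stay at (row=8, col=4)
  ^ (up): (row=8, col=4) -> (row=7, col=4)
Final: (row=7, col=4)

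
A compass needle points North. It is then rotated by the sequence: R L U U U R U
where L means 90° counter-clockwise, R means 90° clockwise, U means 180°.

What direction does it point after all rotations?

Answer: Final heading: East

Derivation:
Start: North
  R (right (90° clockwise)) -> East
  L (left (90° counter-clockwise)) -> North
  U (U-turn (180°)) -> South
  U (U-turn (180°)) -> North
  U (U-turn (180°)) -> South
  R (right (90° clockwise)) -> West
  U (U-turn (180°)) -> East
Final: East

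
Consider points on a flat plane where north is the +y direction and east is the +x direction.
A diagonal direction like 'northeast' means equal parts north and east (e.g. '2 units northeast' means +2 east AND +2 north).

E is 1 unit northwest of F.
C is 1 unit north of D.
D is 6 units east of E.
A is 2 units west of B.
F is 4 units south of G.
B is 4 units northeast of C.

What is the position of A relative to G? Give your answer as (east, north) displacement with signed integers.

Answer: A is at (east=7, north=2) relative to G.

Derivation:
Place G at the origin (east=0, north=0).
  F is 4 units south of G: delta (east=+0, north=-4); F at (east=0, north=-4).
  E is 1 unit northwest of F: delta (east=-1, north=+1); E at (east=-1, north=-3).
  D is 6 units east of E: delta (east=+6, north=+0); D at (east=5, north=-3).
  C is 1 unit north of D: delta (east=+0, north=+1); C at (east=5, north=-2).
  B is 4 units northeast of C: delta (east=+4, north=+4); B at (east=9, north=2).
  A is 2 units west of B: delta (east=-2, north=+0); A at (east=7, north=2).
Therefore A relative to G: (east=7, north=2).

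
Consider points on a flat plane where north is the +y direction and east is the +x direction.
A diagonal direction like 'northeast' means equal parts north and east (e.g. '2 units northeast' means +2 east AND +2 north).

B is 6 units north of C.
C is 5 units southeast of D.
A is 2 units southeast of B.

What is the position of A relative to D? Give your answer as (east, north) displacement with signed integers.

Answer: A is at (east=7, north=-1) relative to D.

Derivation:
Place D at the origin (east=0, north=0).
  C is 5 units southeast of D: delta (east=+5, north=-5); C at (east=5, north=-5).
  B is 6 units north of C: delta (east=+0, north=+6); B at (east=5, north=1).
  A is 2 units southeast of B: delta (east=+2, north=-2); A at (east=7, north=-1).
Therefore A relative to D: (east=7, north=-1).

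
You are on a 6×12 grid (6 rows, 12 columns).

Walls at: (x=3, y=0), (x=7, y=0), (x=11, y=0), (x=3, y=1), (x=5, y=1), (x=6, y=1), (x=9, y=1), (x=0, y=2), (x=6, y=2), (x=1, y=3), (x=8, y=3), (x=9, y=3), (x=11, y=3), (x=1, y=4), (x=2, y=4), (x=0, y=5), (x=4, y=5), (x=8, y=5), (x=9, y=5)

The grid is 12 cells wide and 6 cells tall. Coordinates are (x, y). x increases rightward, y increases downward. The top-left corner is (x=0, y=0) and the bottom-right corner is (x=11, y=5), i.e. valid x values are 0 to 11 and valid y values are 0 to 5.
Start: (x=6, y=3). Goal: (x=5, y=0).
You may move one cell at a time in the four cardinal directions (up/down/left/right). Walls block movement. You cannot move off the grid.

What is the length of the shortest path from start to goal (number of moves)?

BFS from (x=6, y=3) until reaching (x=5, y=0):
  Distance 0: (x=6, y=3)
  Distance 1: (x=5, y=3), (x=7, y=3), (x=6, y=4)
  Distance 2: (x=5, y=2), (x=7, y=2), (x=4, y=3), (x=5, y=4), (x=7, y=4), (x=6, y=5)
  Distance 3: (x=7, y=1), (x=4, y=2), (x=8, y=2), (x=3, y=3), (x=4, y=4), (x=8, y=4), (x=5, y=5), (x=7, y=5)
  Distance 4: (x=4, y=1), (x=8, y=1), (x=3, y=2), (x=9, y=2), (x=2, y=3), (x=3, y=4), (x=9, y=4)
  Distance 5: (x=4, y=0), (x=8, y=0), (x=2, y=2), (x=10, y=2), (x=10, y=4), (x=3, y=5)
  Distance 6: (x=5, y=0), (x=9, y=0), (x=2, y=1), (x=10, y=1), (x=1, y=2), (x=11, y=2), (x=10, y=3), (x=11, y=4), (x=2, y=5), (x=10, y=5)  <- goal reached here
One shortest path (6 moves): (x=6, y=3) -> (x=5, y=3) -> (x=4, y=3) -> (x=4, y=2) -> (x=4, y=1) -> (x=4, y=0) -> (x=5, y=0)

Answer: Shortest path length: 6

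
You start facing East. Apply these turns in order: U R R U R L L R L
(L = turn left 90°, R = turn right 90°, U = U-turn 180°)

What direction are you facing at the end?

Answer: Final heading: South

Derivation:
Start: East
  U (U-turn (180°)) -> West
  R (right (90° clockwise)) -> North
  R (right (90° clockwise)) -> East
  U (U-turn (180°)) -> West
  R (right (90° clockwise)) -> North
  L (left (90° counter-clockwise)) -> West
  L (left (90° counter-clockwise)) -> South
  R (right (90° clockwise)) -> West
  L (left (90° counter-clockwise)) -> South
Final: South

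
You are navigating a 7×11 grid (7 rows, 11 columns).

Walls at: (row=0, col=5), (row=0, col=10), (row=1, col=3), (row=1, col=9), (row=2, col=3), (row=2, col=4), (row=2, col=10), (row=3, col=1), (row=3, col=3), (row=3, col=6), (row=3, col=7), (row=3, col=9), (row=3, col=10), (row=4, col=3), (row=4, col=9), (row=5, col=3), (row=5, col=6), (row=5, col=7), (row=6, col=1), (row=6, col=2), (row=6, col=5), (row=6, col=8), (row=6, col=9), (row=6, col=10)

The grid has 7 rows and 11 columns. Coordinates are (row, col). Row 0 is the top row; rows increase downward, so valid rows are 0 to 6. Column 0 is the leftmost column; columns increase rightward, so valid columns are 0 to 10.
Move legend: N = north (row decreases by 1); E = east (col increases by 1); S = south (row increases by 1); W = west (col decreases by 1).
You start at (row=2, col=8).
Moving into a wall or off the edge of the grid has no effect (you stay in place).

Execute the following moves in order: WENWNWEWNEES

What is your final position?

Start: (row=2, col=8)
  W (west): (row=2, col=8) -> (row=2, col=7)
  E (east): (row=2, col=7) -> (row=2, col=8)
  N (north): (row=2, col=8) -> (row=1, col=8)
  W (west): (row=1, col=8) -> (row=1, col=7)
  N (north): (row=1, col=7) -> (row=0, col=7)
  W (west): (row=0, col=7) -> (row=0, col=6)
  E (east): (row=0, col=6) -> (row=0, col=7)
  W (west): (row=0, col=7) -> (row=0, col=6)
  N (north): blocked, stay at (row=0, col=6)
  E (east): (row=0, col=6) -> (row=0, col=7)
  E (east): (row=0, col=7) -> (row=0, col=8)
  S (south): (row=0, col=8) -> (row=1, col=8)
Final: (row=1, col=8)

Answer: Final position: (row=1, col=8)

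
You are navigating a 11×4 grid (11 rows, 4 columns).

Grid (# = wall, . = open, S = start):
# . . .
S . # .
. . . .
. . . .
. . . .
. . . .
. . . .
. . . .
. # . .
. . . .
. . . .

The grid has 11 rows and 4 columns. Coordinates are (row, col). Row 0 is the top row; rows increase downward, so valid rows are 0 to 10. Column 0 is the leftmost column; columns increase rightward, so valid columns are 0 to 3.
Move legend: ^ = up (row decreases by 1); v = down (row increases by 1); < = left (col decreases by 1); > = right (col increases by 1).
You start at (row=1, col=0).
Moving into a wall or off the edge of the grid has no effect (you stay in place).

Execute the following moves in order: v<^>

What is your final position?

Start: (row=1, col=0)
  v (down): (row=1, col=0) -> (row=2, col=0)
  < (left): blocked, stay at (row=2, col=0)
  ^ (up): (row=2, col=0) -> (row=1, col=0)
  > (right): (row=1, col=0) -> (row=1, col=1)
Final: (row=1, col=1)

Answer: Final position: (row=1, col=1)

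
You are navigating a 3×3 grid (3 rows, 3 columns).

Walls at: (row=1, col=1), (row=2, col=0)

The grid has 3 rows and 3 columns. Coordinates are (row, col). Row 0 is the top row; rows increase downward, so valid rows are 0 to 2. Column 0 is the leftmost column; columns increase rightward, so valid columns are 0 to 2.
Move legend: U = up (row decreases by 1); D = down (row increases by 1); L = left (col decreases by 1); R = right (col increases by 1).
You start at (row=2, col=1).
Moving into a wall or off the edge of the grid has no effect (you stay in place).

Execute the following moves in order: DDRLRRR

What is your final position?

Answer: Final position: (row=2, col=2)

Derivation:
Start: (row=2, col=1)
  D (down): blocked, stay at (row=2, col=1)
  D (down): blocked, stay at (row=2, col=1)
  R (right): (row=2, col=1) -> (row=2, col=2)
  L (left): (row=2, col=2) -> (row=2, col=1)
  R (right): (row=2, col=1) -> (row=2, col=2)
  R (right): blocked, stay at (row=2, col=2)
  R (right): blocked, stay at (row=2, col=2)
Final: (row=2, col=2)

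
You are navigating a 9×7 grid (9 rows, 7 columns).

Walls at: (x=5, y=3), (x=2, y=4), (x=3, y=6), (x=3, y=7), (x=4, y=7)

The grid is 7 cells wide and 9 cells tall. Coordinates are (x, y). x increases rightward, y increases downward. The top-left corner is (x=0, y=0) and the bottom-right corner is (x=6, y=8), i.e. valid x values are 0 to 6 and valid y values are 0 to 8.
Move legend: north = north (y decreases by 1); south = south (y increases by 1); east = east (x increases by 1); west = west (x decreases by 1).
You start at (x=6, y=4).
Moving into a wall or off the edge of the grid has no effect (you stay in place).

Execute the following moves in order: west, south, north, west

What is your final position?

Start: (x=6, y=4)
  west (west): (x=6, y=4) -> (x=5, y=4)
  south (south): (x=5, y=4) -> (x=5, y=5)
  north (north): (x=5, y=5) -> (x=5, y=4)
  west (west): (x=5, y=4) -> (x=4, y=4)
Final: (x=4, y=4)

Answer: Final position: (x=4, y=4)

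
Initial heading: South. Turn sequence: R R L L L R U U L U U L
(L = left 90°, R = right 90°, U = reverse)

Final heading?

Start: South
  R (right (90° clockwise)) -> West
  R (right (90° clockwise)) -> North
  L (left (90° counter-clockwise)) -> West
  L (left (90° counter-clockwise)) -> South
  L (left (90° counter-clockwise)) -> East
  R (right (90° clockwise)) -> South
  U (U-turn (180°)) -> North
  U (U-turn (180°)) -> South
  L (left (90° counter-clockwise)) -> East
  U (U-turn (180°)) -> West
  U (U-turn (180°)) -> East
  L (left (90° counter-clockwise)) -> North
Final: North

Answer: Final heading: North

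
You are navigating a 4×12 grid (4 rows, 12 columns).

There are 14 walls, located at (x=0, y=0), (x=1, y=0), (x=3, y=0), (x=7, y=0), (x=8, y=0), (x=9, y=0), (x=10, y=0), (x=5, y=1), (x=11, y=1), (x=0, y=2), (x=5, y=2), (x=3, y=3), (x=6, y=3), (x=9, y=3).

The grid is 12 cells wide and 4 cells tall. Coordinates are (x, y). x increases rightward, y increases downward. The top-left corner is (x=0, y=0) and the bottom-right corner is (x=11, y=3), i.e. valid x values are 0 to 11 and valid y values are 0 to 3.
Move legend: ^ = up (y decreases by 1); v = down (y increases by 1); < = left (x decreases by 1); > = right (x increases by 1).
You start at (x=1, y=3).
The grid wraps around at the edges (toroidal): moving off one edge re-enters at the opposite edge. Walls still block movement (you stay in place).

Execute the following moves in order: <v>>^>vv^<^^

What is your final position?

Start: (x=1, y=3)
  < (left): (x=1, y=3) -> (x=0, y=3)
  v (down): blocked, stay at (x=0, y=3)
  > (right): (x=0, y=3) -> (x=1, y=3)
  > (right): (x=1, y=3) -> (x=2, y=3)
  ^ (up): (x=2, y=3) -> (x=2, y=2)
  > (right): (x=2, y=2) -> (x=3, y=2)
  v (down): blocked, stay at (x=3, y=2)
  v (down): blocked, stay at (x=3, y=2)
  ^ (up): (x=3, y=2) -> (x=3, y=1)
  < (left): (x=3, y=1) -> (x=2, y=1)
  ^ (up): (x=2, y=1) -> (x=2, y=0)
  ^ (up): (x=2, y=0) -> (x=2, y=3)
Final: (x=2, y=3)

Answer: Final position: (x=2, y=3)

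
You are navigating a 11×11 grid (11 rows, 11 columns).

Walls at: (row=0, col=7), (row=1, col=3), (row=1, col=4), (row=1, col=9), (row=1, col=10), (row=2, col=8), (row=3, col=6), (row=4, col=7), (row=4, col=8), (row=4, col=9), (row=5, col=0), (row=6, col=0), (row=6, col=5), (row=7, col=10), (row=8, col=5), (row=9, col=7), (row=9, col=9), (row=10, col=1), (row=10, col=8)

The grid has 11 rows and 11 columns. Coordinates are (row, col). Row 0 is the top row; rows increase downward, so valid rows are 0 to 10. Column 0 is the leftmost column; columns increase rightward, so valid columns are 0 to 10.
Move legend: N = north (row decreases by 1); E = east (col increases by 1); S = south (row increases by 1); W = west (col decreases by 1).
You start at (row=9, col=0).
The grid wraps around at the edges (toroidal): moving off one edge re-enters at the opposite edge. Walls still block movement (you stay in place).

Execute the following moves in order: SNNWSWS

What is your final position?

Answer: Final position: (row=10, col=10)

Derivation:
Start: (row=9, col=0)
  S (south): (row=9, col=0) -> (row=10, col=0)
  N (north): (row=10, col=0) -> (row=9, col=0)
  N (north): (row=9, col=0) -> (row=8, col=0)
  W (west): (row=8, col=0) -> (row=8, col=10)
  S (south): (row=8, col=10) -> (row=9, col=10)
  W (west): blocked, stay at (row=9, col=10)
  S (south): (row=9, col=10) -> (row=10, col=10)
Final: (row=10, col=10)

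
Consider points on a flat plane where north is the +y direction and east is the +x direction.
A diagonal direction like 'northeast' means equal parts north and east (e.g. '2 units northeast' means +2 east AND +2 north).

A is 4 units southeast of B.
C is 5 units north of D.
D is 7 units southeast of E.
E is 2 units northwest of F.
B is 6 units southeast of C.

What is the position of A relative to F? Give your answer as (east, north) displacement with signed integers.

Answer: A is at (east=15, north=-10) relative to F.

Derivation:
Place F at the origin (east=0, north=0).
  E is 2 units northwest of F: delta (east=-2, north=+2); E at (east=-2, north=2).
  D is 7 units southeast of E: delta (east=+7, north=-7); D at (east=5, north=-5).
  C is 5 units north of D: delta (east=+0, north=+5); C at (east=5, north=0).
  B is 6 units southeast of C: delta (east=+6, north=-6); B at (east=11, north=-6).
  A is 4 units southeast of B: delta (east=+4, north=-4); A at (east=15, north=-10).
Therefore A relative to F: (east=15, north=-10).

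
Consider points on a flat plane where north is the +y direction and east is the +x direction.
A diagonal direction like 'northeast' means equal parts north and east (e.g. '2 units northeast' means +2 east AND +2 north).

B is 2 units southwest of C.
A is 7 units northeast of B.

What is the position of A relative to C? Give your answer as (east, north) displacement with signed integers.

Place C at the origin (east=0, north=0).
  B is 2 units southwest of C: delta (east=-2, north=-2); B at (east=-2, north=-2).
  A is 7 units northeast of B: delta (east=+7, north=+7); A at (east=5, north=5).
Therefore A relative to C: (east=5, north=5).

Answer: A is at (east=5, north=5) relative to C.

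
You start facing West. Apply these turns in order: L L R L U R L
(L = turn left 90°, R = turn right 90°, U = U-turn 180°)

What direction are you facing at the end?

Start: West
  L (left (90° counter-clockwise)) -> South
  L (left (90° counter-clockwise)) -> East
  R (right (90° clockwise)) -> South
  L (left (90° counter-clockwise)) -> East
  U (U-turn (180°)) -> West
  R (right (90° clockwise)) -> North
  L (left (90° counter-clockwise)) -> West
Final: West

Answer: Final heading: West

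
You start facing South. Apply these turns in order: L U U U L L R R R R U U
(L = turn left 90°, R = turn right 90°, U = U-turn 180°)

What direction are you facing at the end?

Start: South
  L (left (90° counter-clockwise)) -> East
  U (U-turn (180°)) -> West
  U (U-turn (180°)) -> East
  U (U-turn (180°)) -> West
  L (left (90° counter-clockwise)) -> South
  L (left (90° counter-clockwise)) -> East
  R (right (90° clockwise)) -> South
  R (right (90° clockwise)) -> West
  R (right (90° clockwise)) -> North
  R (right (90° clockwise)) -> East
  U (U-turn (180°)) -> West
  U (U-turn (180°)) -> East
Final: East

Answer: Final heading: East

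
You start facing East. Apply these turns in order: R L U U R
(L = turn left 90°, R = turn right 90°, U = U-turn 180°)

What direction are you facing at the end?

Answer: Final heading: South

Derivation:
Start: East
  R (right (90° clockwise)) -> South
  L (left (90° counter-clockwise)) -> East
  U (U-turn (180°)) -> West
  U (U-turn (180°)) -> East
  R (right (90° clockwise)) -> South
Final: South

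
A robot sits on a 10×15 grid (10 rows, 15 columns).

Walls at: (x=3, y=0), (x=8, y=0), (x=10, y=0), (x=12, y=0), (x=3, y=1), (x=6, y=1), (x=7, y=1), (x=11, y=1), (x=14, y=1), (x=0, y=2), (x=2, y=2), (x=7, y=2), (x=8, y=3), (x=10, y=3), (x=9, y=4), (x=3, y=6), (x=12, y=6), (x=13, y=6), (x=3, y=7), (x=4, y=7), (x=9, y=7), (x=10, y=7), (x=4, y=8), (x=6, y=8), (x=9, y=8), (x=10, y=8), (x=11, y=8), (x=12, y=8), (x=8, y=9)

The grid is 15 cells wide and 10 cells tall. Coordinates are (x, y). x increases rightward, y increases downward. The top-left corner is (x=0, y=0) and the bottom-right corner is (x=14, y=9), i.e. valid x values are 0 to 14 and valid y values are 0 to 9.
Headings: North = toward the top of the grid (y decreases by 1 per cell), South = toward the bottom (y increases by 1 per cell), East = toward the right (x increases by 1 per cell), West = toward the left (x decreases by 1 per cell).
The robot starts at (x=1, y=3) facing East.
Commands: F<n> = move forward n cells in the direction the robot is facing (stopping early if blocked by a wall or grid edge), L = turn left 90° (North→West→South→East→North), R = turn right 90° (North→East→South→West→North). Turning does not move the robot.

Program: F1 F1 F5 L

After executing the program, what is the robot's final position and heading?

Answer: Final position: (x=7, y=3), facing North

Derivation:
Start: (x=1, y=3), facing East
  F1: move forward 1, now at (x=2, y=3)
  F1: move forward 1, now at (x=3, y=3)
  F5: move forward 4/5 (blocked), now at (x=7, y=3)
  L: turn left, now facing North
Final: (x=7, y=3), facing North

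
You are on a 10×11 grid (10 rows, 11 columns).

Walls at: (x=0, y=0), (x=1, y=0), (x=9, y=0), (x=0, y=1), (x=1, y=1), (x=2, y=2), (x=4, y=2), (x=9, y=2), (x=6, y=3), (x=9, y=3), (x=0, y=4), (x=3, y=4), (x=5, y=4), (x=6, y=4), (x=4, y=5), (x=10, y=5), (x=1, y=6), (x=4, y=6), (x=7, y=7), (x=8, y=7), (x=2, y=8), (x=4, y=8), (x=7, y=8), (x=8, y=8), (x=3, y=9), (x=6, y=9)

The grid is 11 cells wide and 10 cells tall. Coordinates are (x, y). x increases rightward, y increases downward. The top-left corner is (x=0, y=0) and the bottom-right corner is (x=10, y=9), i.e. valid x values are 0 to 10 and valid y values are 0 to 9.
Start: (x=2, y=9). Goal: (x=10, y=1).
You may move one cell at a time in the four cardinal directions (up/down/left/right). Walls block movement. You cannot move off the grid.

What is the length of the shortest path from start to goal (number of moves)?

Answer: Shortest path length: 18

Derivation:
BFS from (x=2, y=9) until reaching (x=10, y=1):
  Distance 0: (x=2, y=9)
  Distance 1: (x=1, y=9)
  Distance 2: (x=1, y=8), (x=0, y=9)
  Distance 3: (x=1, y=7), (x=0, y=8)
  Distance 4: (x=0, y=7), (x=2, y=7)
  Distance 5: (x=0, y=6), (x=2, y=6), (x=3, y=7)
  Distance 6: (x=0, y=5), (x=2, y=5), (x=3, y=6), (x=4, y=7), (x=3, y=8)
  Distance 7: (x=2, y=4), (x=1, y=5), (x=3, y=5), (x=5, y=7)
  Distance 8: (x=2, y=3), (x=1, y=4), (x=5, y=6), (x=6, y=7), (x=5, y=8)
  Distance 9: (x=1, y=3), (x=3, y=3), (x=5, y=5), (x=6, y=6), (x=6, y=8), (x=5, y=9)
  Distance 10: (x=1, y=2), (x=3, y=2), (x=0, y=3), (x=4, y=3), (x=6, y=5), (x=7, y=6), (x=4, y=9)
  Distance 11: (x=3, y=1), (x=0, y=2), (x=5, y=3), (x=4, y=4), (x=7, y=5), (x=8, y=6)
  Distance 12: (x=3, y=0), (x=2, y=1), (x=4, y=1), (x=5, y=2), (x=7, y=4), (x=8, y=5), (x=9, y=6)
  Distance 13: (x=2, y=0), (x=4, y=0), (x=5, y=1), (x=6, y=2), (x=7, y=3), (x=8, y=4), (x=9, y=5), (x=10, y=6), (x=9, y=7)
  Distance 14: (x=5, y=0), (x=6, y=1), (x=7, y=2), (x=8, y=3), (x=9, y=4), (x=10, y=7), (x=9, y=8)
  Distance 15: (x=6, y=0), (x=7, y=1), (x=8, y=2), (x=10, y=4), (x=10, y=8), (x=9, y=9)
  Distance 16: (x=7, y=0), (x=8, y=1), (x=10, y=3), (x=8, y=9), (x=10, y=9)
  Distance 17: (x=8, y=0), (x=9, y=1), (x=10, y=2), (x=7, y=9)
  Distance 18: (x=10, y=1)  <- goal reached here
One shortest path (18 moves): (x=2, y=9) -> (x=1, y=9) -> (x=1, y=8) -> (x=1, y=7) -> (x=2, y=7) -> (x=3, y=7) -> (x=4, y=7) -> (x=5, y=7) -> (x=6, y=7) -> (x=6, y=6) -> (x=7, y=6) -> (x=8, y=6) -> (x=9, y=6) -> (x=9, y=5) -> (x=9, y=4) -> (x=10, y=4) -> (x=10, y=3) -> (x=10, y=2) -> (x=10, y=1)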